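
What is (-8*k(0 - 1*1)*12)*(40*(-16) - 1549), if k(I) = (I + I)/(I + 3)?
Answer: -210144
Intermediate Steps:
k(I) = 2*I/(3 + I) (k(I) = (2*I)/(3 + I) = 2*I/(3 + I))
(-8*k(0 - 1*1)*12)*(40*(-16) - 1549) = (-16*(0 - 1*1)/(3 + (0 - 1*1))*12)*(40*(-16) - 1549) = (-16*(0 - 1)/(3 + (0 - 1))*12)*(-640 - 1549) = (-16*(-1)/(3 - 1)*12)*(-2189) = (-16*(-1)/2*12)*(-2189) = (-8*(-1)*12)*(-2189) = (8*12)*(-2189) = 96*(-2189) = -210144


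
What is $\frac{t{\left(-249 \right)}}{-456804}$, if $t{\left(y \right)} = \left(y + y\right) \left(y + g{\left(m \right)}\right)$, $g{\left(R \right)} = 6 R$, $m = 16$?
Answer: $- \frac{4233}{25378} \approx -0.1668$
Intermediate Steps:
$t{\left(y \right)} = 2 y \left(96 + y\right)$ ($t{\left(y \right)} = \left(y + y\right) \left(y + 6 \cdot 16\right) = 2 y \left(y + 96\right) = 2 y \left(96 + y\right)$)
$\frac{t{\left(-249 \right)}}{-456804} = \frac{2 \left(-249\right) \left(96 - 249\right)}{-456804} = 2 \left(-249\right) \left(-153\right) \left(- \frac{1}{456804}\right) = 76194 \left(- \frac{1}{456804}\right) = - \frac{4233}{25378}$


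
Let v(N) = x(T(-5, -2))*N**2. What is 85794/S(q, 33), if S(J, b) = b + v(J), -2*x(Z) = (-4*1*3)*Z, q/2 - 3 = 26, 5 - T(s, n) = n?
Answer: 28598/47107 ≈ 0.60709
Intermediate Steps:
T(s, n) = 5 - n
q = 58 (q = 6 + 2*26 = 6 + 52 = 58)
x(Z) = 6*Z (x(Z) = --4*1*3*Z/2 = -(-4*3)*Z/2 = -(-6)*Z = 6*Z)
v(N) = 42*N**2 (v(N) = (6*(5 - 1*(-2)))*N**2 = (6*(5 + 2))*N**2 = (6*7)*N**2 = 42*N**2)
S(J, b) = b + 42*J**2
85794/S(q, 33) = 85794/(33 + 42*58**2) = 85794/(33 + 42*3364) = 85794/(33 + 141288) = 85794/141321 = 85794*(1/141321) = 28598/47107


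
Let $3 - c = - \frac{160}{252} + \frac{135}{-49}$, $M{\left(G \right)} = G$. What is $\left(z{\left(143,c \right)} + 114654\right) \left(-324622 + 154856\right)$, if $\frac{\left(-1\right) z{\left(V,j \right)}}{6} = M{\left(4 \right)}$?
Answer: $-19460276580$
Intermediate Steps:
$c = \frac{2818}{441}$ ($c = 3 - \left(- \frac{160}{252} + \frac{135}{-49}\right) = 3 - \left(\left(-160\right) \frac{1}{252} + 135 \left(- \frac{1}{49}\right)\right) = 3 - \left(- \frac{40}{63} - \frac{135}{49}\right) = 3 - - \frac{1495}{441} = 3 + \frac{1495}{441} = \frac{2818}{441} \approx 6.39$)
$z{\left(V,j \right)} = -24$ ($z{\left(V,j \right)} = \left(-6\right) 4 = -24$)
$\left(z{\left(143,c \right)} + 114654\right) \left(-324622 + 154856\right) = \left(-24 + 114654\right) \left(-324622 + 154856\right) = 114630 \left(-169766\right) = -19460276580$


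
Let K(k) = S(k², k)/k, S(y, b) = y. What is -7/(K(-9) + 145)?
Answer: -7/136 ≈ -0.051471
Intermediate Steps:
K(k) = k (K(k) = k²/k = k)
-7/(K(-9) + 145) = -7/(-9 + 145) = -7/136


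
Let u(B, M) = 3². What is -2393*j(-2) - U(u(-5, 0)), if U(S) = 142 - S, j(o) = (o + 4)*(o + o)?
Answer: 19011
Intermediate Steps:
u(B, M) = 9
j(o) = 2*o*(4 + o) (j(o) = (4 + o)*(2*o) = 2*o*(4 + o))
-2393*j(-2) - U(u(-5, 0)) = -4786*(-2)*(4 - 2) - (142 - 1*9) = -4786*(-2)*2 - (142 - 9) = -2393*(-8) - 1*133 = 19144 - 133 = 19011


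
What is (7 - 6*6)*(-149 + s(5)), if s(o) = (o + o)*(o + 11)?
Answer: -319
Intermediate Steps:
s(o) = 2*o*(11 + o) (s(o) = (2*o)*(11 + o) = 2*o*(11 + o))
(7 - 6*6)*(-149 + s(5)) = (7 - 6*6)*(-149 + 2*5*(11 + 5)) = (7 - 36)*(-149 + 2*5*16) = -29*(-149 + 160) = -29*11 = -319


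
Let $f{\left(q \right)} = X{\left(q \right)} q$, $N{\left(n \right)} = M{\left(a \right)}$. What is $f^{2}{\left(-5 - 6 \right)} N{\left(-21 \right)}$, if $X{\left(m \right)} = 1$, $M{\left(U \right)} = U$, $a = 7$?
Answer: $847$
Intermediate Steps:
$N{\left(n \right)} = 7$
$f{\left(q \right)} = q$ ($f{\left(q \right)} = 1 q = q$)
$f^{2}{\left(-5 - 6 \right)} N{\left(-21 \right)} = \left(-5 - 6\right)^{2} \cdot 7 = \left(-11\right)^{2} \cdot 7 = 121 \cdot 7 = 847$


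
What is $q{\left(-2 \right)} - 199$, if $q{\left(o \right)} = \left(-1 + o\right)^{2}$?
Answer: $-190$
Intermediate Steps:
$q{\left(-2 \right)} - 199 = \left(-1 - 2\right)^{2} - 199 = \left(-3\right)^{2} - 199 = 9 - 199 = -190$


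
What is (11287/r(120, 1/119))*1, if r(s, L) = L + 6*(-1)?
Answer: -1343153/713 ≈ -1883.8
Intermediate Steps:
r(s, L) = -6 + L (r(s, L) = L - 6 = -6 + L)
(11287/r(120, 1/119))*1 = (11287/(-6 + 1/119))*1 = (11287/(-713/119))*1 = (11287*(-119/713))*1 = -1343153/713*1 = -1343153/713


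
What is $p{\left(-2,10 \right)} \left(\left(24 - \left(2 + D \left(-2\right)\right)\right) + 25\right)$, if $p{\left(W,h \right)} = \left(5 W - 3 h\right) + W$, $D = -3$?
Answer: $-1722$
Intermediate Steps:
$p{\left(W,h \right)} = - 3 h + 6 W$ ($p{\left(W,h \right)} = \left(- 3 h + 5 W\right) + W = - 3 h + 6 W$)
$p{\left(-2,10 \right)} \left(\left(24 - \left(2 + D \left(-2\right)\right)\right) + 25\right) = \left(\left(-3\right) 10 + 6 \left(-2\right)\right) \left(\left(24 - \left(2 - -6\right)\right) + 25\right) = \left(-30 - 12\right) \left(\left(24 - \left(2 + 6\right)\right) + 25\right) = - 42 \left(\left(24 - 8\right) + 25\right) = - 42 \left(16 + 25\right) = \left(-42\right) 41 = -1722$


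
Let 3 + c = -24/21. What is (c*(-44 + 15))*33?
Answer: 27753/7 ≈ 3964.7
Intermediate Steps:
c = -29/7 (c = -3 - 24/21 = -3 - 24*1/21 = -3 - 8/7 = -29/7 ≈ -4.1429)
(c*(-44 + 15))*33 = -29*(-44 + 15)/7*33 = -29/7*(-29)*33 = (841/7)*33 = 27753/7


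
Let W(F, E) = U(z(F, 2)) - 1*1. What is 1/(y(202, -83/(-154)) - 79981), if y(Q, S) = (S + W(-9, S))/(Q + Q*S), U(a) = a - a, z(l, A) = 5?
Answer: -47874/3829010465 ≈ -1.2503e-5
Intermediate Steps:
U(a) = 0
W(F, E) = -1 (W(F, E) = 0 - 1*1 = 0 - 1 = -1)
y(Q, S) = (-1 + S)/(Q + Q*S) (y(Q, S) = (S - 1)/(Q + Q*S) = (-1 + S)/(Q + Q*S))
1/(y(202, -83/(-154)) - 79981) = 1/((-1 - 83/(-154))/(202*(1 - 83/(-154))) - 79981) = 1/((-1 - 83*(-1/154))/(202*(1 - 83*(-1/154))) - 79981) = 1/((-1 + 83/154)/(202*(1 + 83/154)) - 79981) = 1/((1/202)*(-71/154)/(237/154) - 79981) = 1/((1/202)*(154/237)*(-71/154) - 79981) = 1/(-71/47874 - 79981) = 1/(-3829010465/47874) = -47874/3829010465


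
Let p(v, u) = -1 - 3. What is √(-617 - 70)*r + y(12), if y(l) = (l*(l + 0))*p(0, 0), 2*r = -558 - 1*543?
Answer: -576 - 1101*I*√687/2 ≈ -576.0 - 14429.0*I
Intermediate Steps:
p(v, u) = -4
r = -1101/2 (r = (-558 - 1*543)/2 = (-558 - 543)/2 = (½)*(-1101) = -1101/2 ≈ -550.50)
y(l) = -4*l² (y(l) = (l*(l + 0))*(-4) = (l*l)*(-4) = l²*(-4) = -4*l²)
√(-617 - 70)*r + y(12) = √(-617 - 70)*(-1101/2) - 4*12² = √(-687)*(-1101/2) - 4*144 = (I*√687)*(-1101/2) - 576 = -1101*I*√687/2 - 576 = -576 - 1101*I*√687/2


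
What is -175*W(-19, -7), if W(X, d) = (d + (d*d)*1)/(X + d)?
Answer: 3675/13 ≈ 282.69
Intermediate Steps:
W(X, d) = (d + d**2)/(X + d) (W(X, d) = (d + d**2*1)/(X + d) = (d + d**2)/(X + d))
-175*W(-19, -7) = -(-1225)*(1 - 7)/(-19 - 7) = -(-1225)*(-6)/(-26) = -(-1225)*(-1)*(-6)/26 = -175*(-21/13) = 3675/13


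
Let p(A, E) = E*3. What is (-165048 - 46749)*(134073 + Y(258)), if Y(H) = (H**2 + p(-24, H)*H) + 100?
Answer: -84809660913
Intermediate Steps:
p(A, E) = 3*E
Y(H) = 100 + 4*H**2 (Y(H) = (H**2 + (3*H)*H) + 100 = (H**2 + 3*H**2) + 100 = 4*H**2 + 100 = 100 + 4*H**2)
(-165048 - 46749)*(134073 + Y(258)) = (-165048 - 46749)*(134073 + (100 + 4*258**2)) = -211797*(134073 + (100 + 4*66564)) = -211797*(134073 + (100 + 266256)) = -211797*(134073 + 266356) = -211797*400429 = -84809660913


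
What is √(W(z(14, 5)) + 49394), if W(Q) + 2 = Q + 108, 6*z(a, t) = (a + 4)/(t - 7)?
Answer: √197994/2 ≈ 222.48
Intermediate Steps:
z(a, t) = (4 + a)/(6*(-7 + t)) (z(a, t) = ((a + 4)/(t - 7))/6 = ((4 + a)/(-7 + t))/6 = (4 + a)/(6*(-7 + t)))
W(Q) = 106 + Q (W(Q) = -2 + (Q + 108) = -2 + (108 + Q) = 106 + Q)
√(W(z(14, 5)) + 49394) = √((106 + (4 + 14)/(6*(-7 + 5))) + 49394) = √((106 + (⅙)*18/(-2)) + 49394) = √((106 + (⅙)*(-½)*18) + 49394) = √((106 - 3/2) + 49394) = √(209/2 + 49394) = √(98997/2) = √197994/2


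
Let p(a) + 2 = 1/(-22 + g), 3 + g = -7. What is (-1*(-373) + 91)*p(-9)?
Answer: -1885/2 ≈ -942.50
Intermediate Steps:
g = -10 (g = -3 - 7 = -10)
p(a) = -65/32 (p(a) = -2 + 1/(-22 - 10) = -2 + 1/(-32) = -2 - 1/32 = -65/32)
(-1*(-373) + 91)*p(-9) = (-1*(-373) + 91)*(-65/32) = (373 + 91)*(-65/32) = 464*(-65/32) = -1885/2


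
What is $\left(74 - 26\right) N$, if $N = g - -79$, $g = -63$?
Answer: $768$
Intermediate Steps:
$N = 16$ ($N = -63 - -79 = -63 + 79 = 16$)
$\left(74 - 26\right) N = \left(74 - 26\right) 16 = 48 \cdot 16 = 768$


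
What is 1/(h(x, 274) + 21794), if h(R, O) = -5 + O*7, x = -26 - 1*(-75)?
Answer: 1/23707 ≈ 4.2182e-5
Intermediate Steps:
x = 49 (x = -26 + 75 = 49)
h(R, O) = -5 + 7*O
1/(h(x, 274) + 21794) = 1/((-5 + 7*274) + 21794) = 1/((-5 + 1918) + 21794) = 1/(1913 + 21794) = 1/23707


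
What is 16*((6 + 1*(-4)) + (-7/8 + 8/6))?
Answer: 118/3 ≈ 39.333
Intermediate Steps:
16*((6 + 1*(-4)) + (-7/8 + 8/6)) = 16*((6 - 4) + (-7*⅛ + 8*(⅙))) = 16*(2 + (-7/8 + 4/3)) = 16*(2 + 11/24) = 16*(59/24) = 118/3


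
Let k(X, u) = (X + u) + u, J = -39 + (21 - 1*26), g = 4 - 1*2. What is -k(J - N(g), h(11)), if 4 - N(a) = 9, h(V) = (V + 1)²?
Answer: -249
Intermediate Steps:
h(V) = (1 + V)²
g = 2 (g = 4 - 2 = 2)
J = -44 (J = -39 + (21 - 26) = -39 - 5 = -44)
N(a) = -5 (N(a) = 4 - 1*9 = 4 - 9 = -5)
k(X, u) = X + 2*u
-k(J - N(g), h(11)) = -((-44 - 1*(-5)) + 2*(1 + 11)²) = -((-44 + 5) + 2*12²) = -(-39 + 2*144) = -(-39 + 288) = -1*249 = -249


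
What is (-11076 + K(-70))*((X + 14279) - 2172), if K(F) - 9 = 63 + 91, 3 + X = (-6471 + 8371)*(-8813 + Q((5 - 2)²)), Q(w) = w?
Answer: 182416207848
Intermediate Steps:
X = -16727603 (X = -3 + (-6471 + 8371)*(-8813 + (5 - 2)²) = -3 + 1900*(-8813 + 3²) = -3 + 1900*(-8813 + 9) = -3 + 1900*(-8804) = -3 - 16727600 = -16727603)
K(F) = 163 (K(F) = 9 + (63 + 91) = 9 + 154 = 163)
(-11076 + K(-70))*((X + 14279) - 2172) = (-11076 + 163)*((-16727603 + 14279) - 2172) = -10913*(-16713324 - 2172) = -10913*(-16715496) = 182416207848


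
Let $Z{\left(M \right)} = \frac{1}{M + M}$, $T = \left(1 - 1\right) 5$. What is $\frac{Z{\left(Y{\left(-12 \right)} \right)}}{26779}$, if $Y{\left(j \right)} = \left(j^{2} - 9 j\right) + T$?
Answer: $\frac{1}{13496616} \approx 7.4093 \cdot 10^{-8}$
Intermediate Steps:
$T = 0$ ($T = 0 \cdot 5 = 0$)
$Y{\left(j \right)} = j^{2} - 9 j$ ($Y{\left(j \right)} = \left(j^{2} - 9 j\right) + 0 = j^{2} - 9 j$)
$Z{\left(M \right)} = \frac{1}{2 M}$
$\frac{Z{\left(Y{\left(-12 \right)} \right)}}{26779} = \frac{\frac{1}{2} \frac{1}{\left(-12\right) \left(-9 - 12\right)}}{26779} = \frac{1}{2 \left(\left(-12\right) \left(-21\right)\right)} \frac{1}{26779} = \frac{1}{2 \cdot 252} \cdot \frac{1}{26779} = \frac{1}{2} \cdot \frac{1}{252} \cdot \frac{1}{26779} = \frac{1}{504} \cdot \frac{1}{26779} = \frac{1}{13496616}$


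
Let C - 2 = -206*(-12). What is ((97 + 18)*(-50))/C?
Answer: -2875/1237 ≈ -2.3242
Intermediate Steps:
C = 2474 (C = 2 - 206*(-12) = 2 + 2472 = 2474)
((97 + 18)*(-50))/C = ((97 + 18)*(-50))/2474 = (115*(-50))*(1/2474) = -5750*1/2474 = -2875/1237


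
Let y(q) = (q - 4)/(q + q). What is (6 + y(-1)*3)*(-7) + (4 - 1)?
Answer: -183/2 ≈ -91.500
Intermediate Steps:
y(q) = (-4 + q)/(2*q) (y(q) = (-4 + q)/((2*q)) = (-4 + q)*(1/(2*q)) = (-4 + q)/(2*q))
(6 + y(-1)*3)*(-7) + (4 - 1) = (6 + ((½)*(-4 - 1)/(-1))*3)*(-7) + (4 - 1) = (6 + ((½)*(-1)*(-5))*3)*(-7) + 3 = (6 + (5/2)*3)*(-7) + 3 = (6 + 15/2)*(-7) + 3 = (27/2)*(-7) + 3 = -189/2 + 3 = -183/2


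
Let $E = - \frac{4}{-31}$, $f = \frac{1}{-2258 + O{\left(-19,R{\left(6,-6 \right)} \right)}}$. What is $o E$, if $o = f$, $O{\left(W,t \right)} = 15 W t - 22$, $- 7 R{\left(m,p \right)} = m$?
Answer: $- \frac{14}{220875} \approx -6.3384 \cdot 10^{-5}$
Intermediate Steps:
$R{\left(m,p \right)} = - \frac{m}{7}$
$O{\left(W,t \right)} = -22 + 15 W t$ ($O{\left(W,t \right)} = 15 W t - 22 = -22 + 15 W t$)
$f = - \frac{7}{14250}$ ($f = \frac{1}{-2258 - \left(22 + 285 \left(\left(- \frac{1}{7}\right) 6\right)\right)} = \frac{1}{-2258 - \left(22 + 285 \left(- \frac{6}{7}\right)\right)} = \frac{1}{-2258 + \left(-22 + \frac{1710}{7}\right)} = \frac{1}{-2258 + \frac{1556}{7}} = \frac{1}{- \frac{14250}{7}} = - \frac{7}{14250} \approx -0.00049123$)
$o = - \frac{7}{14250} \approx -0.00049123$
$E = \frac{4}{31}$ ($E = \left(-4\right) \left(- \frac{1}{31}\right) = \frac{4}{31} \approx 0.12903$)
$o E = \left(- \frac{7}{14250}\right) \frac{4}{31} = - \frac{14}{220875}$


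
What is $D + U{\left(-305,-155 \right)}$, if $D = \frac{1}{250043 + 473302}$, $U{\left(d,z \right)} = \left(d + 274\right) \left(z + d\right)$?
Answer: $\frac{10314899701}{723345} \approx 14260.0$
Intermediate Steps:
$U{\left(d,z \right)} = \left(274 + d\right) \left(d + z\right)$
$D = \frac{1}{723345} \approx 1.3825 \cdot 10^{-6}$
$D + U{\left(-305,-155 \right)} = \frac{1}{723345} + \left(\left(-305\right)^{2} + 274 \left(-305\right) + 274 \left(-155\right) - -47275\right) = \frac{1}{723345} + \left(93025 - 83570 - 42470 + 47275\right) = \frac{1}{723345} + 14260 = \frac{10314899701}{723345}$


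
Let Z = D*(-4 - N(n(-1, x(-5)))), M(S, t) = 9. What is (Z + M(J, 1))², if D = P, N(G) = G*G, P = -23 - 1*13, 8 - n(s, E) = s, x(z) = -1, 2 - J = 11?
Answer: 9418761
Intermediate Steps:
J = -9 (J = 2 - 1*11 = 2 - 11 = -9)
n(s, E) = 8 - s
P = -36 (P = -23 - 13 = -36)
N(G) = G²
D = -36
Z = 3060 (Z = -36*(-4 - (8 - 1*(-1))²) = -36*(-4 - (8 + 1)²) = -36*(-4 - 1*9²) = -36*(-4 - 1*81) = -36*(-4 - 81) = -36*(-85) = 3060)
(Z + M(J, 1))² = (3060 + 9)² = 3069² = 9418761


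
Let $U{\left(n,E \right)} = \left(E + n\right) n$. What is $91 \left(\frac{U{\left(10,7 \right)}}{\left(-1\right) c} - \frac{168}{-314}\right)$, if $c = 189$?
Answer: $- \frac{140582}{4239} \approx -33.164$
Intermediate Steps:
$U{\left(n,E \right)} = n \left(E + n\right)$
$91 \left(\frac{U{\left(10,7 \right)}}{\left(-1\right) c} - \frac{168}{-314}\right) = 91 \left(\frac{10 \left(7 + 10\right)}{\left(-1\right) 189} - \frac{168}{-314}\right) = 91 \left(\frac{10 \cdot 17}{-189} - - \frac{84}{157}\right) = 91 \left(170 \left(- \frac{1}{189}\right) + \frac{84}{157}\right) = 91 \left(- \frac{170}{189} + \frac{84}{157}\right) = 91 \left(- \frac{10814}{29673}\right) = - \frac{140582}{4239}$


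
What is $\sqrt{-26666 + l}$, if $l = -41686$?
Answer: $16 i \sqrt{267} \approx 261.44 i$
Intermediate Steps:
$\sqrt{-26666 + l} = \sqrt{-26666 - 41686} = \sqrt{-68352} = 16 i \sqrt{267}$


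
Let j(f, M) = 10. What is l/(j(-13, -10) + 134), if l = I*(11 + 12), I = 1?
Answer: 23/144 ≈ 0.15972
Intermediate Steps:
l = 23 (l = 1*(11 + 12) = 1*23 = 23)
l/(j(-13, -10) + 134) = 23/(10 + 134) = 23/144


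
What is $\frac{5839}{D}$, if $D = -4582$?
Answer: $- \frac{5839}{4582} \approx -1.2743$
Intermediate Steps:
$\frac{5839}{D} = \frac{5839}{-4582} = 5839 \left(- \frac{1}{4582}\right) = - \frac{5839}{4582}$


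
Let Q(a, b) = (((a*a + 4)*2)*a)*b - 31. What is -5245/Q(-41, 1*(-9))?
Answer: -5245/1243499 ≈ -0.0042179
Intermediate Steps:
Q(a, b) = -31 + a*b*(8 + 2*a²) (Q(a, b) = (((a² + 4)*2)*a)*b - 31 = (((4 + a²)*2)*a)*b - 31 = ((8 + 2*a²)*a)*b - 31 = (a*(8 + 2*a²))*b - 31 = a*b*(8 + 2*a²) - 31 = -31 + a*b*(8 + 2*a²))
-5245/Q(-41, 1*(-9)) = -5245/(-31 + 2*(1*(-9))*(-41)³ + 8*(-41)*(1*(-9))) = -5245/(-31 + 2*(-9)*(-68921) + 8*(-41)*(-9)) = -5245/(-31 + 1240578 + 2952) = -5245/1243499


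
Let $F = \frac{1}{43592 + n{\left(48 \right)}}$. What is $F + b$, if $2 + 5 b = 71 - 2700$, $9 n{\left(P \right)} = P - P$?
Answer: $- \frac{114690547}{217960} \approx -526.2$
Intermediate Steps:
$n{\left(P \right)} = 0$ ($n{\left(P \right)} = \frac{P - P}{9} = \frac{1}{9} \cdot 0 = 0$)
$F = \frac{1}{43592}$ ($F = \frac{1}{43592 + 0} = \frac{1}{43592} \approx 2.294 \cdot 10^{-5}$)
$b = - \frac{2631}{5}$ ($b = - \frac{2}{5} + \frac{71 - 2700}{5} = - \frac{2}{5} + \frac{1}{5} \left(-2629\right) = - \frac{2}{5} - \frac{2629}{5} = - \frac{2631}{5} \approx -526.2$)
$F + b = \frac{1}{43592} - \frac{2631}{5} = - \frac{114690547}{217960}$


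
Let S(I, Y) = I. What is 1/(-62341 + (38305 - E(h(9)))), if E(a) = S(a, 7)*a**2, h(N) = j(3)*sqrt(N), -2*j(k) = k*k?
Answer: -8/172605 ≈ -4.6349e-5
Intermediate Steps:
j(k) = -k**2/2 (j(k) = -k*k/2 = -k**2/2)
h(N) = -9*sqrt(N)/2 (h(N) = (-1/2*3**2)*sqrt(N) = (-1/2*9)*sqrt(N) = -9*sqrt(N)/2)
E(a) = a**3 (E(a) = a*a**2 = a**3)
1/(-62341 + (38305 - E(h(9)))) = 1/(-62341 + (38305 - (-9*sqrt(9)/2)**3)) = 1/(-62341 + (38305 - (-9/2*3)**3)) = 1/(-62341 + (38305 - (-27/2)**3)) = 1/(-62341 + (38305 - 1*(-19683/8))) = 1/(-62341 + (38305 + 19683/8)) = 1/(-62341 + 326123/8) = 1/(-172605/8) = -8/172605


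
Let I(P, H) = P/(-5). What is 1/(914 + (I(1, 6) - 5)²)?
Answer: 25/23526 ≈ 0.0010627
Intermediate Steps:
I(P, H) = -P/5 (I(P, H) = P*(-⅕) = -P/5)
1/(914 + (I(1, 6) - 5)²) = 1/(914 + (-⅕*1 - 5)²) = 1/(914 + (-⅕ - 5)²) = 1/(914 + (-26/5)²) = 1/(914 + 676/25) = 1/(23526/25) = 25/23526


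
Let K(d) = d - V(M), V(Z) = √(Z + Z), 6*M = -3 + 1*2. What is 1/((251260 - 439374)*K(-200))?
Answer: 300/11286934057 - I*√3/22573868114 ≈ 2.6579e-8 - 7.6728e-11*I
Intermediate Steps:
M = -⅙ (M = (-3 + 1*2)/6 = (-3 + 2)/6 = (⅙)*(-1) = -⅙ ≈ -0.16667)
V(Z) = √2*√Z (V(Z) = √(2*Z) = √2*√Z)
K(d) = d - I*√3/3 (K(d) = d - √2*√(-⅙) = d - √2*I*√6/6 = d - I*√3/3)
1/((251260 - 439374)*K(-200)) = 1/((251260 - 439374)*(-200 - I*√3/3)) = 1/((-188114)*(-200 - I*√3/3)) = -1/(188114*(-200 - I*√3/3))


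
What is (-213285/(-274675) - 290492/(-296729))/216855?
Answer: 28615746973/3534911635350825 ≈ 8.0952e-6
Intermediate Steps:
(-213285/(-274675) - 290492/(-296729))/216855 = (-213285*(-1/274675) - 290492*(-1/296729))*(1/216855) = (42657/54935 + 290492/296729)*(1/216855) = (28615746973/16300807615)*(1/216855) = 28615746973/3534911635350825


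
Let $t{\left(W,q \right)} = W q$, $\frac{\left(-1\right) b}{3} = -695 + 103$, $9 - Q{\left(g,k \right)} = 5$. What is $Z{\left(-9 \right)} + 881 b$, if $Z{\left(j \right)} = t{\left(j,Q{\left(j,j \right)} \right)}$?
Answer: $1564620$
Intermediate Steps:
$Q{\left(g,k \right)} = 4$ ($Q{\left(g,k \right)} = 9 - 5 = 4$)
$b = 1776$ ($b = - 3 \left(-695 + 103\right) = \left(-3\right) \left(-592\right) = 1776$)
$Z{\left(j \right)} = 4 j$ ($Z{\left(j \right)} = j 4 = 4 j$)
$Z{\left(-9 \right)} + 881 b = 4 \left(-9\right) + 881 \cdot 1776 = -36 + 1564656 = 1564620$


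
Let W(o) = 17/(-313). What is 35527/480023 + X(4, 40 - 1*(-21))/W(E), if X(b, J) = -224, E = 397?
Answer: 33655976535/8160391 ≈ 4124.3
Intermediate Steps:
W(o) = -17/313 (W(o) = 17*(-1/313) = -17/313)
35527/480023 + X(4, 40 - 1*(-21))/W(E) = 35527/480023 - 224/(-17/313) = 35527*(1/480023) - 224*(-313/17) = 35527/480023 + 70112/17 = 33655976535/8160391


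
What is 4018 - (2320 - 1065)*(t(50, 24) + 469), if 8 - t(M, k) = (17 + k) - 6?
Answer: -550692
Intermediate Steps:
t(M, k) = -3 - k (t(M, k) = 8 - ((17 + k) - 6) = 8 - (11 + k) = 8 + (-11 - k) = -3 - k)
4018 - (2320 - 1065)*(t(50, 24) + 469) = 4018 - (2320 - 1065)*((-3 - 1*24) + 469) = 4018 - 1255*((-3 - 24) + 469) = 4018 - 1255*(-27 + 469) = 4018 - 1255*442 = 4018 - 1*554710 = 4018 - 554710 = -550692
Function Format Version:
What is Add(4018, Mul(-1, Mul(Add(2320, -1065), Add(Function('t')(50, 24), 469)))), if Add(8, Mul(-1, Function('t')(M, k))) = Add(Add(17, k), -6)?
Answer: -550692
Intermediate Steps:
Function('t')(M, k) = Add(-3, Mul(-1, k)) (Function('t')(M, k) = Add(8, Mul(-1, Add(Add(17, k), -6))) = Add(8, Mul(-1, Add(11, k))) = Add(8, Add(-11, Mul(-1, k))) = Add(-3, Mul(-1, k)))
Add(4018, Mul(-1, Mul(Add(2320, -1065), Add(Function('t')(50, 24), 469)))) = Add(4018, Mul(-1, Mul(Add(2320, -1065), Add(Add(-3, Mul(-1, 24)), 469)))) = Add(4018, Mul(-1, Mul(1255, Add(Add(-3, -24), 469)))) = Add(4018, Mul(-1, Mul(1255, Add(-27, 469)))) = Add(4018, Mul(-1, Mul(1255, 442))) = Add(4018, Mul(-1, 554710)) = Add(4018, -554710) = -550692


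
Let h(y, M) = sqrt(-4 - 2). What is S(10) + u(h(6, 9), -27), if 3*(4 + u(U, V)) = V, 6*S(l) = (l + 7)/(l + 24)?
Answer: -155/12 ≈ -12.917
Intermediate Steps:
S(l) = (7 + l)/(6*(24 + l)) (S(l) = ((l + 7)/(l + 24))/6 = ((7 + l)/(24 + l))/6 = (7 + l)/(6*(24 + l)))
h(y, M) = I*sqrt(6) (h(y, M) = sqrt(-6) = I*sqrt(6))
u(U, V) = -4 + V/3
S(10) + u(h(6, 9), -27) = (7 + 10)/(6*(24 + 10)) + (-4 + (1/3)*(-27)) = (1/6)*17/34 + (-4 - 9) = (1/6)*(1/34)*17 - 13 = 1/12 - 13 = -155/12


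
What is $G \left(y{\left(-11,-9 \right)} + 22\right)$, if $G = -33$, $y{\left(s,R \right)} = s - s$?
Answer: $-726$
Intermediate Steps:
$y{\left(s,R \right)} = 0$
$G \left(y{\left(-11,-9 \right)} + 22\right) = - 33 \left(0 + 22\right) = \left(-33\right) 22 = -726$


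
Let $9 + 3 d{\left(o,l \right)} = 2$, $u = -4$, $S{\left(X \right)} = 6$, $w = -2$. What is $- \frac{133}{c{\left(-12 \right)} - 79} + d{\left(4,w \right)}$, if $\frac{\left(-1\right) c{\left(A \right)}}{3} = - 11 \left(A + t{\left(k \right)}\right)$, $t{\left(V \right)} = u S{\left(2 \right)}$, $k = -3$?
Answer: $- \frac{1210}{543} \approx -2.2284$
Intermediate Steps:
$d{\left(o,l \right)} = - \frac{7}{3}$ ($d{\left(o,l \right)} = -3 + \frac{1}{3} \cdot 2 = -3 + \frac{2}{3} = - \frac{7}{3}$)
$t{\left(V \right)} = -24$ ($t{\left(V \right)} = \left(-4\right) 6 = -24$)
$c{\left(A \right)} = -792 + 33 A$ ($c{\left(A \right)} = - 3 \left(- 11 \left(A - 24\right)\right) = - 3 \left(- 11 \left(-24 + A\right)\right) = - 3 \left(264 - 11 A\right) = -792 + 33 A$)
$- \frac{133}{c{\left(-12 \right)} - 79} + d{\left(4,w \right)} = - \frac{133}{\left(-792 + 33 \left(-12\right)\right) - 79} - \frac{7}{3} = - \frac{133}{\left(-792 - 396\right) - 79} - \frac{7}{3} = - \frac{133}{-1188 - 79} - \frac{7}{3} = - \frac{133}{-1267} - \frac{7}{3} = \left(-133\right) \left(- \frac{1}{1267}\right) - \frac{7}{3} = \frac{19}{181} - \frac{7}{3} = - \frac{1210}{543}$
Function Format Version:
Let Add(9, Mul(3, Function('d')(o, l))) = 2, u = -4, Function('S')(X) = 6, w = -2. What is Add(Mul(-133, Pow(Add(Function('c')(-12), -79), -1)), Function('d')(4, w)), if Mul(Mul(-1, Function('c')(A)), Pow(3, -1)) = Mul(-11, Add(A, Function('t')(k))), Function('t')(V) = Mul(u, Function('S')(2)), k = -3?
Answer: Rational(-1210, 543) ≈ -2.2284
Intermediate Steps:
Function('d')(o, l) = Rational(-7, 3) (Function('d')(o, l) = Add(-3, Mul(Rational(1, 3), 2)) = Add(-3, Rational(2, 3)) = Rational(-7, 3))
Function('t')(V) = -24 (Function('t')(V) = Mul(-4, 6) = -24)
Function('c')(A) = Add(-792, Mul(33, A)) (Function('c')(A) = Mul(-3, Mul(-11, Add(A, -24))) = Mul(-3, Mul(-11, Add(-24, A))) = Mul(-3, Add(264, Mul(-11, A))) = Add(-792, Mul(33, A)))
Add(Mul(-133, Pow(Add(Function('c')(-12), -79), -1)), Function('d')(4, w)) = Add(Mul(-133, Pow(Add(Add(-792, Mul(33, -12)), -79), -1)), Rational(-7, 3)) = Add(Mul(-133, Pow(Add(Add(-792, -396), -79), -1)), Rational(-7, 3)) = Add(Mul(-133, Pow(Add(-1188, -79), -1)), Rational(-7, 3)) = Add(Mul(-133, Pow(-1267, -1)), Rational(-7, 3)) = Add(Mul(-133, Rational(-1, 1267)), Rational(-7, 3)) = Add(Rational(19, 181), Rational(-7, 3)) = Rational(-1210, 543)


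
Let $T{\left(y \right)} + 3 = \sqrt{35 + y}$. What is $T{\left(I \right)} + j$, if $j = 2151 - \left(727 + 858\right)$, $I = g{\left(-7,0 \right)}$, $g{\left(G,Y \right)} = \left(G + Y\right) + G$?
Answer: $563 + \sqrt{21} \approx 567.58$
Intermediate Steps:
$g{\left(G,Y \right)} = Y + 2 G$
$I = -14$ ($I = 0 + 2 \left(-7\right) = 0 - 14 = -14$)
$j = 566$ ($j = 2151 - 1585 = 566$)
$T{\left(y \right)} = -3 + \sqrt{35 + y}$
$T{\left(I \right)} + j = \left(-3 + \sqrt{35 - 14}\right) + 566 = \left(-3 + \sqrt{21}\right) + 566 = 563 + \sqrt{21}$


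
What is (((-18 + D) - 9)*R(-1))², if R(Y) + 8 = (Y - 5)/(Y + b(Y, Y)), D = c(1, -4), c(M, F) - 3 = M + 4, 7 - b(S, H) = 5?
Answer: 70756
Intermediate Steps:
b(S, H) = 2 (b(S, H) = 7 - 1*5 = 7 - 5 = 2)
c(M, F) = 7 + M (c(M, F) = 3 + (M + 4) = 3 + (4 + M) = 7 + M)
D = 8 (D = 7 + 1 = 8)
R(Y) = -8 + (-5 + Y)/(2 + Y) (R(Y) = -8 + (Y - 5)/(Y + 2) = -8 + (-5 + Y)/(2 + Y))
(((-18 + D) - 9)*R(-1))² = (((-18 + 8) - 9)*(7*(-3 - 1*(-1))/(2 - 1)))² = ((-10 - 9)*(7*(-3 + 1)/1))² = (-133*(-2))² = (-19*(-14))² = 266² = 70756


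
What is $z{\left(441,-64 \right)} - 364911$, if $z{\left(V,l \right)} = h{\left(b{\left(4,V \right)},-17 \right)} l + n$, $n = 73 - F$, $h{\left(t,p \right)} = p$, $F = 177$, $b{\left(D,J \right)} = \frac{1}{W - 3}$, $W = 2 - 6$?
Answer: $-363927$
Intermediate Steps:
$W = -4$ ($W = 2 - 6 = -4$)
$b{\left(D,J \right)} = - \frac{1}{7}$ ($b{\left(D,J \right)} = \frac{1}{-4 - 3} = \frac{1}{-7} = - \frac{1}{7}$)
$n = -104$ ($n = 73 - 177 = -104$)
$z{\left(V,l \right)} = -104 - 17 l$ ($z{\left(V,l \right)} = - 17 l - 104 = -104 - 17 l$)
$z{\left(441,-64 \right)} - 364911 = \left(-104 - -1088\right) - 364911 = \left(-104 + 1088\right) - 364911 = 984 - 364911 = -363927$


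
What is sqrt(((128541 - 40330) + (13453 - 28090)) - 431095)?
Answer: I*sqrt(357521) ≈ 597.93*I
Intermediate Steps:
sqrt(((128541 - 40330) + (13453 - 28090)) - 431095) = sqrt((88211 - 14637) - 431095) = sqrt(73574 - 431095) = sqrt(-357521) = I*sqrt(357521)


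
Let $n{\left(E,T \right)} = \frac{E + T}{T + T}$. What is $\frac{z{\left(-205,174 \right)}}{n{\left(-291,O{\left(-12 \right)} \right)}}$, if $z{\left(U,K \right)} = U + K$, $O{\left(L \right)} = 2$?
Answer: $\frac{124}{289} \approx 0.42907$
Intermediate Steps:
$z{\left(U,K \right)} = K + U$
$n{\left(E,T \right)} = \frac{E + T}{2 T}$
$\frac{z{\left(-205,174 \right)}}{n{\left(-291,O{\left(-12 \right)} \right)}} = \frac{174 - 205}{\frac{1}{2} \cdot \frac{1}{2} \left(-291 + 2\right)} = - \frac{31}{\frac{1}{2} \cdot \frac{1}{2} \left(-289\right)} = - \frac{31}{- \frac{289}{4}} = \left(-31\right) \left(- \frac{4}{289}\right) = \frac{124}{289}$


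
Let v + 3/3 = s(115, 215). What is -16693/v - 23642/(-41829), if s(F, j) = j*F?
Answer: -113726689/1034180196 ≈ -0.10997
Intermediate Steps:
s(F, j) = F*j
v = 24724 (v = -1 + 115*215 = -1 + 24725 = 24724)
-16693/v - 23642/(-41829) = -16693/24724 - 23642/(-41829) = -16693*1/24724 - 23642*(-1/41829) = -16693/24724 + 23642/41829 = -113726689/1034180196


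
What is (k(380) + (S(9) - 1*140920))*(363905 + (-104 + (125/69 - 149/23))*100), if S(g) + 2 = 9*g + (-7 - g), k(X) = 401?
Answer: -148759056440/3 ≈ -4.9586e+10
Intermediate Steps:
S(g) = -9 + 8*g (S(g) = -2 + (9*g + (-7 - g)) = -2 + (-7 + 8*g) = -9 + 8*g)
(k(380) + (S(9) - 1*140920))*(363905 + (-104 + (125/69 - 149/23))*100) = (401 + ((-9 + 8*9) - 1*140920))*(363905 + (-104 + (125/69 - 149/23))*100) = (401 + ((-9 + 72) - 140920))*(363905 + (-104 + (125*(1/69) - 149*1/23))*100) = (401 + (63 - 140920))*(363905 + (-104 + (125/69 - 149/23))*100) = (401 - 140857)*(363905 + (-104 - 14/3)*100) = -140456*(363905 - 326/3*100) = -140456*(363905 - 32600/3) = -140456*1059115/3 = -148759056440/3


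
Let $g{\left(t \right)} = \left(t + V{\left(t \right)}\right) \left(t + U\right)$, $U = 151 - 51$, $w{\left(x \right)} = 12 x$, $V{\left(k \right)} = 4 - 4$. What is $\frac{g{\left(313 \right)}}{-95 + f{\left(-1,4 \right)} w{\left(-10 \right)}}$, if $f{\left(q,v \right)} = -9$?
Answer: $\frac{129269}{985} \approx 131.24$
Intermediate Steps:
$V{\left(k \right)} = 0$ ($V{\left(k \right)} = 4 - 4 = 0$)
$U = 100$ ($U = 151 - 51 = 100$)
$g{\left(t \right)} = t \left(100 + t\right)$ ($g{\left(t \right)} = \left(t + 0\right) \left(t + 100\right) = t \left(100 + t\right)$)
$\frac{g{\left(313 \right)}}{-95 + f{\left(-1,4 \right)} w{\left(-10 \right)}} = \frac{313 \left(100 + 313\right)}{-95 - 9 \cdot 12 \left(-10\right)} = \frac{313 \cdot 413}{-95 - -1080} = \frac{129269}{-95 + 1080} = \frac{129269}{985}$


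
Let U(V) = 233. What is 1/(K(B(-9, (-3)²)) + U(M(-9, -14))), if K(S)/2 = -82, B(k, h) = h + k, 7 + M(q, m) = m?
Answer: 1/69 ≈ 0.014493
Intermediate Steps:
M(q, m) = -7 + m
K(S) = -164 (K(S) = 2*(-82) = -164)
1/(K(B(-9, (-3)²)) + U(M(-9, -14))) = 1/(-164 + 233) = 1/69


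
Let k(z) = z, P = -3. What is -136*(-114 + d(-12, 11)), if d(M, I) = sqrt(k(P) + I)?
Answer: 15504 - 272*sqrt(2) ≈ 15119.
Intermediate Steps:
d(M, I) = sqrt(-3 + I)
-136*(-114 + d(-12, 11)) = -136*(-114 + sqrt(-3 + 11)) = -136*(-114 + sqrt(8)) = -136*(-114 + 2*sqrt(2)) = 15504 - 272*sqrt(2)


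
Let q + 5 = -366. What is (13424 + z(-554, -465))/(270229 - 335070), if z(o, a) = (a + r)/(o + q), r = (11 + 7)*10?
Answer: -2483497/11995585 ≈ -0.20703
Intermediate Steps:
q = -371 (q = -5 - 366 = -371)
r = 180 (r = 18*10 = 180)
z(o, a) = (180 + a)/(-371 + o) (z(o, a) = (a + 180)/(o - 371) = (180 + a)/(-371 + o))
(13424 + z(-554, -465))/(270229 - 335070) = (13424 + (180 - 465)/(-371 - 554))/(270229 - 335070) = (13424 - 285/(-925))/(-64841) = (13424 - 1/925*(-285))*(-1/64841) = (13424 + 57/185)*(-1/64841) = (2483497/185)*(-1/64841) = -2483497/11995585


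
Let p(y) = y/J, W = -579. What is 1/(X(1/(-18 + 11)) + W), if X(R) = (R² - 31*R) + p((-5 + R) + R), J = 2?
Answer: -98/56565 ≈ -0.0017325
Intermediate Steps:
p(y) = y/2
X(R) = -5/2 + R² - 30*R (X(R) = (R² - 31*R) + ((-5 + R) + R)/2 = (R² - 31*R) + (-5 + 2*R)/2 = (R² - 31*R) + (-5/2 + R) = -5/2 + R² - 30*R)
1/(X(1/(-18 + 11)) + W) = 1/((-5/2 + (1/(-18 + 11))² - 30/(-18 + 11)) - 579) = 1/((-5/2 + (1/(-7))² - 30/(-7)) - 579) = 1/((-5/2 + (-⅐)² - 30*(-⅐)) - 579) = 1/((-5/2 + 1/49 + 30/7) - 579) = 1/(177/98 - 579) = 1/(-56565/98) = -98/56565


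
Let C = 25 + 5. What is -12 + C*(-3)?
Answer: -102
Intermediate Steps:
C = 30
-12 + C*(-3) = -12 + 30*(-3) = -12 - 90 = -102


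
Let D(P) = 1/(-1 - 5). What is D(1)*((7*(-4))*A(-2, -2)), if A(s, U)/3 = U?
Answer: -28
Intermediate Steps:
D(P) = -⅙ (D(P) = 1/(-6) = -⅙)
A(s, U) = 3*U
D(1)*((7*(-4))*A(-2, -2)) = -7*(-4)*3*(-2)/6 = -(-14)*(-6)/3 = -⅙*168 = -28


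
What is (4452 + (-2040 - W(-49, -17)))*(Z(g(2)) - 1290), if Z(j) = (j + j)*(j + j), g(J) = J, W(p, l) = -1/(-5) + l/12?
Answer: -92233141/30 ≈ -3.0744e+6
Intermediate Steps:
W(p, l) = 1/5 + l/12 (W(p, l) = -1*(-1/5) + l*(1/12) = 1/5 + l/12)
Z(j) = 4*j**2 (Z(j) = (2*j)*(2*j) = 4*j**2)
(4452 + (-2040 - W(-49, -17)))*(Z(g(2)) - 1290) = (4452 + (-2040 - (1/5 + (1/12)*(-17))))*(4*2**2 - 1290) = (4452 + (-2040 - (1/5 - 17/12)))*(4*4 - 1290) = (4452 + (-2040 - 1*(-73/60)))*(16 - 1290) = (4452 + (-2040 + 73/60))*(-1274) = (4452 - 122327/60)*(-1274) = (144793/60)*(-1274) = -92233141/30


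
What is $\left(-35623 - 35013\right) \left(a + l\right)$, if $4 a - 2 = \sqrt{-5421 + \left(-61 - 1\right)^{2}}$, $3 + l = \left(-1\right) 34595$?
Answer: $2443829010 - 17659 i \sqrt{1577} \approx 2.4438 \cdot 10^{9} - 7.0127 \cdot 10^{5} i$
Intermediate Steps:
$l = -34598$ ($l = -3 - 34595 = -34598$)
$a = \frac{1}{2} + \frac{i \sqrt{1577}}{4}$ ($a = \frac{1}{2} + \frac{\sqrt{-5421 + \left(-61 - 1\right)^{2}}}{4} = \frac{1}{2} + \frac{\sqrt{-5421 + \left(-62\right)^{2}}}{4} = \frac{1}{2} + \frac{\sqrt{-5421 + 3844}}{4} = \frac{1}{2} + \frac{\sqrt{-1577}}{4} = \frac{1}{2} + \frac{i \sqrt{1577}}{4} \approx 0.5 + 9.9279 i$)
$\left(-35623 - 35013\right) \left(a + l\right) = \left(-35623 - 35013\right) \left(\left(\frac{1}{2} + \frac{i \sqrt{1577}}{4}\right) - 34598\right) = - 70636 \left(- \frac{69195}{2} + \frac{i \sqrt{1577}}{4}\right) = 2443829010 - 17659 i \sqrt{1577}$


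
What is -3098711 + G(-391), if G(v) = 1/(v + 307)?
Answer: -260291725/84 ≈ -3.0987e+6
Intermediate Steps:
G(v) = 1/(307 + v)
-3098711 + G(-391) = -3098711 + 1/(307 - 391) = -3098711 + 1/(-84) = -3098711 - 1/84 = -260291725/84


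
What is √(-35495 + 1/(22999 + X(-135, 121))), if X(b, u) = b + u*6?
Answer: I*√19752545085910/23590 ≈ 188.4*I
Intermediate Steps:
X(b, u) = b + 6*u
√(-35495 + 1/(22999 + X(-135, 121))) = √(-35495 + 1/(22999 + (-135 + 6*121))) = √(-35495 + 1/(22999 + (-135 + 726))) = √(-35495 + 1/(22999 + 591)) = √(-35495 + 1/23590) = √(-837327049/23590) = I*√19752545085910/23590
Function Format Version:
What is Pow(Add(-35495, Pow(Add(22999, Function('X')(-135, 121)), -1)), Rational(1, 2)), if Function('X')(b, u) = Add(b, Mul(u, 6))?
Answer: Mul(Rational(1, 23590), I, Pow(19752545085910, Rational(1, 2))) ≈ Mul(188.40, I)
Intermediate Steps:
Function('X')(b, u) = Add(b, Mul(6, u))
Pow(Add(-35495, Pow(Add(22999, Function('X')(-135, 121)), -1)), Rational(1, 2)) = Pow(Add(-35495, Pow(Add(22999, Add(-135, Mul(6, 121))), -1)), Rational(1, 2)) = Pow(Add(-35495, Pow(Add(22999, Add(-135, 726)), -1)), Rational(1, 2)) = Pow(Add(-35495, Pow(Add(22999, 591), -1)), Rational(1, 2)) = Pow(Add(-35495, Pow(23590, -1)), Rational(1, 2)) = Pow(Add(-35495, Rational(1, 23590)), Rational(1, 2)) = Pow(Rational(-837327049, 23590), Rational(1, 2)) = Mul(Rational(1, 23590), I, Pow(19752545085910, Rational(1, 2)))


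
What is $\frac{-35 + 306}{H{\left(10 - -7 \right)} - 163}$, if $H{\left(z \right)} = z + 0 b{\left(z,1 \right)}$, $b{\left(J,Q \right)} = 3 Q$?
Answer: $- \frac{271}{146} \approx -1.8562$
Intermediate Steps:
$H{\left(z \right)} = z$ ($H{\left(z \right)} = z + 0 \cdot 3 \cdot 1 = z + 0 \cdot 3 = z + 0 = z$)
$\frac{-35 + 306}{H{\left(10 - -7 \right)} - 163} = \frac{-35 + 306}{\left(10 - -7\right) - 163} = \frac{271}{\left(10 + 7\right) - 163} = \frac{271}{17 - 163} = \frac{271}{-146} = 271 \left(- \frac{1}{146}\right) = - \frac{271}{146}$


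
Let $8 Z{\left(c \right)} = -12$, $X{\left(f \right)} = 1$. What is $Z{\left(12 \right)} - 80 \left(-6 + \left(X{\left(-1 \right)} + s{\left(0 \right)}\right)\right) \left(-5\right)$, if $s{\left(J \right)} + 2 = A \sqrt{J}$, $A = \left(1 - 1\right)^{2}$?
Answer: $- \frac{5603}{2} \approx -2801.5$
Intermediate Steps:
$A = 0$ ($A = 0^{2} = 0$)
$s{\left(J \right)} = -2$ ($s{\left(J \right)} = -2 + 0 \sqrt{J} = -2 + 0 = -2$)
$Z{\left(c \right)} = - \frac{3}{2}$ ($Z{\left(c \right)} = \frac{1}{8} \left(-12\right) = - \frac{3}{2}$)
$Z{\left(12 \right)} - 80 \left(-6 + \left(X{\left(-1 \right)} + s{\left(0 \right)}\right)\right) \left(-5\right) = - \frac{3}{2} - 80 \left(-6 + \left(1 - 2\right)\right) \left(-5\right) = - \frac{3}{2} - 80 \left(-6 - 1\right) \left(-5\right) = - \frac{3}{2} - 80 \left(\left(-7\right) \left(-5\right)\right) = - \frac{3}{2} - 2800 = - \frac{5603}{2}$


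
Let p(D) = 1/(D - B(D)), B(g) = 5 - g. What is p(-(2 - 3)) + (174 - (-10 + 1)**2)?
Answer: 278/3 ≈ 92.667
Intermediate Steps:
p(D) = 1/(-5 + 2*D) (p(D) = 1/(D - (5 - D)) = 1/(D + (-5 + D)) = 1/(-5 + 2*D))
p(-(2 - 3)) + (174 - (-10 + 1)**2) = 1/(-5 + 2*(-(2 - 3))) + (174 - (-10 + 1)**2) = 1/(-5 + 2*(-1*(-1))) + (174 - 1*(-9)**2) = 1/(-5 + 2*1) + (174 - 1*81) = 1/(-5 + 2) + (174 - 81) = 1/(-3) + 93 = -1/3 + 93 = 278/3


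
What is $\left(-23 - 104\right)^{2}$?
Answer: $16129$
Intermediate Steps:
$\left(-23 - 104\right)^{2} = \left(-127\right)^{2} = 16129$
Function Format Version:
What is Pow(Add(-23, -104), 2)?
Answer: 16129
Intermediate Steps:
Pow(Add(-23, -104), 2) = Pow(-127, 2) = 16129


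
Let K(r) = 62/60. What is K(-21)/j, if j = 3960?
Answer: 31/118800 ≈ 0.00026094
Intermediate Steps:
K(r) = 31/30 (K(r) = 62*(1/60) = 31/30)
K(-21)/j = (31/30)/3960 = (31/30)*(1/3960) = 31/118800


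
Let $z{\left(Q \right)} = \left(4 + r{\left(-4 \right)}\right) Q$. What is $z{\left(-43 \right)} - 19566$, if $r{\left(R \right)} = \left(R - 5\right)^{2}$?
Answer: $-23221$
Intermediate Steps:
$r{\left(R \right)} = \left(-5 + R\right)^{2}$
$z{\left(Q \right)} = 85 Q$ ($z{\left(Q \right)} = \left(4 + \left(-5 - 4\right)^{2}\right) Q = \left(4 + \left(-9\right)^{2}\right) Q = \left(4 + 81\right) Q = 85 Q$)
$z{\left(-43 \right)} - 19566 = 85 \left(-43\right) - 19566 = -3655 - 19566 = -23221$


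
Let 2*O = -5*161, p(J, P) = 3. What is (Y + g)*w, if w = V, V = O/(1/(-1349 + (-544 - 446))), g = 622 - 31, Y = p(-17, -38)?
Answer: 559219815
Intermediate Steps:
Y = 3
O = -805/2 (O = (-5*161)/2 = (½)*(-805) = -805/2 ≈ -402.50)
g = 591
V = 1882895/2 (V = -805/(2*(1/(-1349 + (-544 - 446)))) = -805/(2*(1/(-1349 - 990))) = -805/(2*(1/(-2339))) = -805/(2*(-1/2339)) = -805/2*(-2339) = 1882895/2 ≈ 9.4145e+5)
w = 1882895/2 ≈ 9.4145e+5
(Y + g)*w = (3 + 591)*(1882895/2) = 594*(1882895/2) = 559219815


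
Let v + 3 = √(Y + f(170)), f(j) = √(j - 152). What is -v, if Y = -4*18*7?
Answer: 3 - √(-504 + 3*√2) ≈ 3.0 - 22.355*I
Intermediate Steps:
f(j) = √(-152 + j)
Y = -504 (Y = -72*7 = -504)
v = -3 + √(-504 + 3*√2) (v = -3 + √(-504 + √(-152 + 170)) = -3 + √(-504 + √18) = -3 + √(-504 + 3*√2) ≈ -3.0 + 22.355*I)
-v = -(-3 + I*√(504 - 3*√2)) = 3 - I*√(504 - 3*√2)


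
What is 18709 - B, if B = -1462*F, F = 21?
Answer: 49411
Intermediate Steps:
B = -30702 (B = -1462*21 = -30702)
18709 - B = 18709 - 1*(-30702) = 18709 + 30702 = 49411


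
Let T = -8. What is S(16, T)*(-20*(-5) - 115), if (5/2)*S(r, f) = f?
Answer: 48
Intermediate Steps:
S(r, f) = 2*f/5
S(16, T)*(-20*(-5) - 115) = ((⅖)*(-8))*(-20*(-5) - 115) = -16*(100 - 115)/5 = -16/5*(-15) = 48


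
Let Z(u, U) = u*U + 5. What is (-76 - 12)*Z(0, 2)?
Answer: -440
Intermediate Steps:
Z(u, U) = 5 + U*u (Z(u, U) = U*u + 5 = 5 + U*u)
(-76 - 12)*Z(0, 2) = (-76 - 12)*(5 + 2*0) = -88*(5 + 0) = -88*5 = -440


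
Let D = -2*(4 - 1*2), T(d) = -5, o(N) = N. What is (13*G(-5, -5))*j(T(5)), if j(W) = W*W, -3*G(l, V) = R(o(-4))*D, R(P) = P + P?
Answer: -10400/3 ≈ -3466.7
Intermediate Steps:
R(P) = 2*P
D = -4 (D = -2*(4 - 2) = -2*2 = -4)
G(l, V) = -32/3 (G(l, V) = -2*(-4)*(-4)/3 = -(-8)*(-4)/3 = -1/3*32 = -32/3)
j(W) = W**2
(13*G(-5, -5))*j(T(5)) = (13*(-32/3))*(-5)**2 = -416/3*25 = -10400/3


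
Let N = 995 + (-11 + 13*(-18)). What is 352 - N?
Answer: -398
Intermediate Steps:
N = 750 (N = 995 + (-11 - 234) = 995 - 245 = 750)
352 - N = 352 - 1*750 = 352 - 750 = -398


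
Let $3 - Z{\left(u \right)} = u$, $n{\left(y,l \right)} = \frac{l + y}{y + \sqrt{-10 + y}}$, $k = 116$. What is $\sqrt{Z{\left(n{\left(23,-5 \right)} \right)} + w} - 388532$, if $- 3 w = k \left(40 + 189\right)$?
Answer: $-388532 + \frac{i \sqrt{1832457 + 79665 \sqrt{13}}}{3 \sqrt{23 + \sqrt{13}}} \approx -3.8853 \cdot 10^{5} + 94.087 i$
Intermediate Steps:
$n{\left(y,l \right)} = \frac{l + y}{y + \sqrt{-10 + y}}$
$Z{\left(u \right)} = 3 - u$
$w = - \frac{26564}{3}$ ($w = - \frac{116 \left(40 + 189\right)}{3} = - \frac{116 \cdot 229}{3} = \left(- \frac{1}{3}\right) 26564 = - \frac{26564}{3} \approx -8854.7$)
$\sqrt{Z{\left(n{\left(23,-5 \right)} \right)} + w} - 388532 = \sqrt{\left(3 - \frac{-5 + 23}{23 + \sqrt{-10 + 23}}\right) - \frac{26564}{3}} - 388532 = \sqrt{\left(3 - \frac{1}{23 + \sqrt{13}} \cdot 18\right) - \frac{26564}{3}} - 388532 = \sqrt{\left(3 - \frac{18}{23 + \sqrt{13}}\right) - \frac{26564}{3}} - 388532 = \sqrt{- \frac{26555}{3} - \frac{18}{23 + \sqrt{13}}} - 388532 = -388532 + \sqrt{- \frac{26555}{3} - \frac{18}{23 + \sqrt{13}}}$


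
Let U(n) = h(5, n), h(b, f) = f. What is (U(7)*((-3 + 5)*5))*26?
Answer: 1820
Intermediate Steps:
U(n) = n
(U(7)*((-3 + 5)*5))*26 = (7*((-3 + 5)*5))*26 = (7*(2*5))*26 = (7*10)*26 = 70*26 = 1820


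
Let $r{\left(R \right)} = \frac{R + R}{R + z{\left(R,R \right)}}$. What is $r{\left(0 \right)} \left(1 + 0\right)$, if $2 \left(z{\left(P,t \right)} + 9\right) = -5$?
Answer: $0$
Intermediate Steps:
$z{\left(P,t \right)} = - \frac{23}{2}$ ($z{\left(P,t \right)} = -9 + \frac{1}{2} \left(-5\right) = -9 - \frac{5}{2} = - \frac{23}{2}$)
$r{\left(R \right)} = \frac{2 R}{- \frac{23}{2} + R}$ ($r{\left(R \right)} = \frac{R + R}{R - \frac{23}{2}} = \frac{2 R}{- \frac{23}{2} + R}$)
$r{\left(0 \right)} \left(1 + 0\right) = 4 \cdot 0 \frac{1}{-23 + 2 \cdot 0} \left(1 + 0\right) = 4 \cdot 0 \frac{1}{-23 + 0} \cdot 1 = 4 \cdot 0 \frac{1}{-23} \cdot 1 = 4 \cdot 0 \left(- \frac{1}{23}\right) 1 = 0 \cdot 1 = 0$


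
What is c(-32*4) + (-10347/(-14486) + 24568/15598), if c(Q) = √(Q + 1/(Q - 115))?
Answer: 258642277/112976314 + I*√93315/27 ≈ 2.2893 + 11.314*I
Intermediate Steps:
c(Q) = √(Q + 1/(-115 + Q))
c(-32*4) + (-10347/(-14486) + 24568/15598) = √((1 + (-32*4)*(-115 - 32*4))/(-115 - 32*4)) + (-10347/(-14486) + 24568/15598) = √((1 - 128*(-115 - 128))/(-115 - 128)) + (-10347*(-1/14486) + 24568*(1/15598)) = √((1 - 128*(-243))/(-243)) + (10347/14486 + 12284/7799) = √(-(1 + 31104)/243) + 258642277/112976314 = √(-1/243*31105) + 258642277/112976314 = √(-31105/243) + 258642277/112976314 = I*√93315/27 + 258642277/112976314 = 258642277/112976314 + I*√93315/27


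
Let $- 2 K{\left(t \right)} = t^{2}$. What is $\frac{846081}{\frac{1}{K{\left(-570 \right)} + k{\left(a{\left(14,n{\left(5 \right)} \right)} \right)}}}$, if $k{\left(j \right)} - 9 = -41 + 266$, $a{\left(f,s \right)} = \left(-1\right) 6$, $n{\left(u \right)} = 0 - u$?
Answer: $-137247875496$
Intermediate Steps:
$n{\left(u \right)} = - u$
$a{\left(f,s \right)} = -6$
$K{\left(t \right)} = - \frac{t^{2}}{2}$
$k{\left(j \right)} = 234$ ($k{\left(j \right)} = 9 + \left(-41 + 266\right) = 9 + 225 = 234$)
$\frac{846081}{\frac{1}{K{\left(-570 \right)} + k{\left(a{\left(14,n{\left(5 \right)} \right)} \right)}}} = \frac{846081}{\frac{1}{- \frac{\left(-570\right)^{2}}{2} + 234}} = \frac{846081}{\frac{1}{\left(- \frac{1}{2}\right) 324900 + 234}} = \frac{846081}{\frac{1}{-162450 + 234}} = \frac{846081}{\frac{1}{-162216}} = \frac{846081}{- \frac{1}{162216}} = 846081 \left(-162216\right) = -137247875496$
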